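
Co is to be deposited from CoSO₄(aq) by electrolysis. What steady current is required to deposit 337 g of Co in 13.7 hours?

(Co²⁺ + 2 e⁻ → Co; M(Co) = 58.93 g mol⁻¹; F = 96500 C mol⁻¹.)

n(Co) = 337 / 58.93 = 5.719 mol.
n(e⁻) = 2 × 5.719 = 11.44 mol.
Q = n(e⁻)·F = 11.44 × 96500 = 1104000 C.
I = Q/t = 1104000 / 49320 s = 22.4 A.

22.4 A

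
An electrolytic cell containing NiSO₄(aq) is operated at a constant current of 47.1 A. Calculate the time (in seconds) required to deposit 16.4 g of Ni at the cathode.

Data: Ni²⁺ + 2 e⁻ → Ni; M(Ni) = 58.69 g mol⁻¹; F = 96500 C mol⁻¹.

n(Ni) = m/M = 16.4 / 58.69 = 0.2794 mol.
Each Ni atom requires 2 electrons, so n(e⁻) = 2 × 0.2794 = 0.5589 mol.
Q = n(e⁻)·F = 0.5589 × 96500 = 53930 C.
t = Q/I = 53930 / 47.10 A = 1145 s.

1150 s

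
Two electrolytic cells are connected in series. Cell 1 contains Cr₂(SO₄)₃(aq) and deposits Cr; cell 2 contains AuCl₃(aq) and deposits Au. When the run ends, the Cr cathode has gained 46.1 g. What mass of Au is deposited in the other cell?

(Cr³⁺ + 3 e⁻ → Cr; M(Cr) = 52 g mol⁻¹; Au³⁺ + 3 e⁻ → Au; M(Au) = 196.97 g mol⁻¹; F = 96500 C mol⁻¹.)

175 g

n(Cr) = 46.1 / 52 = 0.8865 mol.
Since Cr³⁺ + 3 e⁻ → Cr, n(e⁻) passed = 3 × 0.8865 = 2.660 mol.
Cells in series carry the same charge, so the same 2.660 mol of electrons passes through cell 2.
Au³⁺ + 3 e⁻ → Au, so n(Au) = 2.660 / 3 = 0.8865 mol.
m(Au) = 0.8865 × 196.97 = 175 g.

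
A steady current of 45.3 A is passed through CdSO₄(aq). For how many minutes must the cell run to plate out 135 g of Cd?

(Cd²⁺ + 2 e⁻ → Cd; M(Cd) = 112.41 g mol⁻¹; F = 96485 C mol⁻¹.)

85.3 min

n(Cd) = m/M = 135 / 112.41 = 1.201 mol.
Each Cd atom requires 2 electrons, so n(e⁻) = 2 × 1.201 = 2.402 mol.
Q = n(e⁻)·F = 2.402 × 96485 = 231700 C.
t = Q/I = 231700 / 45.30 A = 5116 s = 85.3 min.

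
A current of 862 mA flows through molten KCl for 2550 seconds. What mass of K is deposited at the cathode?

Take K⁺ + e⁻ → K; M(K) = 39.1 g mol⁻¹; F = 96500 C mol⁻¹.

Q = I·t = 0.8620 A × 2550.0 s = 2198 C.
n(e⁻) = Q/F = 2198 / 96500 = 0.02278 mol.
K⁺ + e⁻ → K, so n(K) = n(e⁻)/1 = 0.02278 mol.
m = n·M = 0.02278 × 39.1 = 0.891 g.

0.891 g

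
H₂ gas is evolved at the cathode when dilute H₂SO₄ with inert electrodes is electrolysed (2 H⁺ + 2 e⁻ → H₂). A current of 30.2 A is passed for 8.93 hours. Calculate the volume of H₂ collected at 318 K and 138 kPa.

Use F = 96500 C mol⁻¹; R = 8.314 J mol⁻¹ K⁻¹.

Q = I·t = 30.20 A × 32148 s = 970900 C.
n(e⁻) = Q/F = 970900 / 96500 = 10.06 mol.
2 electrons are transferred per H₂ molecule, so n(H₂) = 10.06 / 2 = 5.030 mol.
V = nRT/P = (5.030 × 8.314 × 318) / (138 × 10³ Pa) = 0.0964 m³ = 96.4 L.

96.4 L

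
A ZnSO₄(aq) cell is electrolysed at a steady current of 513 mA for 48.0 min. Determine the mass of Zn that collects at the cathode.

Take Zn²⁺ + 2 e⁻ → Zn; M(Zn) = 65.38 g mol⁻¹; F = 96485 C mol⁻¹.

Q = I·t = 0.5130 A × 2880.0 s = 1477 C.
n(e⁻) = Q/F = 1477 / 96485 = 0.01531 mol.
Zn²⁺ + 2 e⁻ → Zn, so n(Zn) = n(e⁻)/2 = 0.007656 mol.
m = n·M = 0.007656 × 65.38 = 0.501 g.

0.501 g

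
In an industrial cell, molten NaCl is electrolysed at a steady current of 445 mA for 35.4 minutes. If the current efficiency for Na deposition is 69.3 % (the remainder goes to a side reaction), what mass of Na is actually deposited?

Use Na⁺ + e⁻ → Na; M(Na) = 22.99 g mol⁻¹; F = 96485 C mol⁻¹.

Q = I·t = 0.4450 × 2124.0 = 945.2 C.
n(e⁻) = 945.2/96485 = 0.009796 mol; theoretically n(Na) = 0.009796/1 = 0.009796 mol, m_theo = 0.2252 g.
At 69.3 % efficiency, m_actual = 0.693 × 0.2252 = 0.156 g.

0.156 g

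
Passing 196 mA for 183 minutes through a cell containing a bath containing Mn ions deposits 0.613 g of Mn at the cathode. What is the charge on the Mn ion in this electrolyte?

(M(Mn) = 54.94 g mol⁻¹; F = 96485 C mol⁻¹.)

+2

Q = I·t = 0.1960 A × 10980 s = 2152 C, so n(e⁻) = 2152/96485 = 0.02230 mol.
n(Mn) deposited = 0.613 / 54.94 = 0.01116 mol.
Electrons per atom = n(e⁻)/n(Mn) = 0.02230 / 0.01116 = 2.00 ≈ 2, so the ion is Mn²⁺.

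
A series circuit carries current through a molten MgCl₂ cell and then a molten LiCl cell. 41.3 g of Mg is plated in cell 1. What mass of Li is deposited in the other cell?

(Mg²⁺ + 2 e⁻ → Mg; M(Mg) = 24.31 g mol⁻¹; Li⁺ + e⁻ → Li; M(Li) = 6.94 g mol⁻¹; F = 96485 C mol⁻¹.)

23.6 g

n(Mg) = 41.3 / 24.31 = 1.699 mol.
Since Mg²⁺ + 2 e⁻ → Mg, n(e⁻) passed = 2 × 1.699 = 3.398 mol.
Cells in series carry the same charge, so the same 3.398 mol of electrons passes through cell 2.
Li⁺ + e⁻ → Li, so n(Li) = 3.398 / 1 = 3.398 mol.
m(Li) = 3.398 × 6.94 = 23.6 g.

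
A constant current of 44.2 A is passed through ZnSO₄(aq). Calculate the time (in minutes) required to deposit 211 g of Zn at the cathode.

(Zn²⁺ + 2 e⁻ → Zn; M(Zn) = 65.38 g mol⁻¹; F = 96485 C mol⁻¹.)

n(Zn) = m/M = 211 / 65.38 = 3.227 mol.
Each Zn atom requires 2 electrons, so n(e⁻) = 2 × 3.227 = 6.455 mol.
Q = n(e⁻)·F = 6.455 × 96485 = 622800 C.
t = Q/I = 622800 / 44.20 A = 14090 s = 235 min.

235 min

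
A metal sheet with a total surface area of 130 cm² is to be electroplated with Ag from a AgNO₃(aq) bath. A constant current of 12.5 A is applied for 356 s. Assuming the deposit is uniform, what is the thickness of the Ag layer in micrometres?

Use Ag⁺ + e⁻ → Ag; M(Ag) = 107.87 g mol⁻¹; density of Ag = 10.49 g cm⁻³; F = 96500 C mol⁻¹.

36.5 μm

Q = I·t = 12.50 × 356.00 = 4450 C; n(e⁻) = 0.04611 mol.
n(Ag) = n(e⁻)/1 = 0.04611 mol, so m = 0.04611 × 107.87 = 4.974 g.
Volume = m/ρ = 4.974 / 10.49 = 0.4742 cm³.
Thickness = V/A = 0.4742 / 130 = 0.00365 cm = 36.5 μm.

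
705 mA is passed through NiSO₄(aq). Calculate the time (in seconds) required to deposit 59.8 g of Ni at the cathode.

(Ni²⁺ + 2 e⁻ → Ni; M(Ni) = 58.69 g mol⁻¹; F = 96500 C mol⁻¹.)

2.79 × 10⁵ s

n(Ni) = m/M = 59.8 / 58.69 = 1.019 mol.
Each Ni atom requires 2 electrons, so n(e⁻) = 2 × 1.019 = 2.038 mol.
Q = n(e⁻)·F = 2.038 × 96500 = 196700 C.
t = Q/I = 196700 / 0.7050 A = 278900 s.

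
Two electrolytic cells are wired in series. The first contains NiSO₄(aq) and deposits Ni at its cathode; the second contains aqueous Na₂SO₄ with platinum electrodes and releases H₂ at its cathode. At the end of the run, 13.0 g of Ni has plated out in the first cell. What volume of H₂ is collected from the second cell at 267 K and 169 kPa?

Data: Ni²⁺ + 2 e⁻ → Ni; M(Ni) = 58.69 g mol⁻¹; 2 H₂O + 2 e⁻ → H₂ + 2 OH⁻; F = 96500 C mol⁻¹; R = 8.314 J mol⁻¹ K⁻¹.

2.91 L

n(Ni) = 13.0 / 58.69 = 0.2215 mol, so n(e⁻) = 2 × 0.2215 = 0.4430 mol.
The cells are in series, so the same 0.4430 mol of electrons passes through the second cell.
2 H₂O + 2 e⁻ → H₂ + 2 OH⁻ — 2 mol e⁻ per mol H₂, so n(H₂) = 0.4430/2 = 0.2215 mol.
V = nRT/P = (0.2215 × 8.314 × 267) / (169 × 10³) = 0.00291 m³ = 2.91 L.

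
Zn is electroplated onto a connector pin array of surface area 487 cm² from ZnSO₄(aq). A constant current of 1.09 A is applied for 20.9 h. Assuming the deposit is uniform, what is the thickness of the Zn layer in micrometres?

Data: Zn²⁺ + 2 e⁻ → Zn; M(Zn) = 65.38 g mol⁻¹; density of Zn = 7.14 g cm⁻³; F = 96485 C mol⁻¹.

79.9 μm

Q = I·t = 1.090 × 75240 = 82010 C; n(e⁻) = 0.8500 mol.
n(Zn) = n(e⁻)/2 = 0.4250 mol, so m = 0.4250 × 65.38 = 27.79 g.
Volume = m/ρ = 27.79 / 7.14 = 3.892 cm³.
Thickness = V/A = 3.892 / 487 = 0.00799 cm = 79.9 μm.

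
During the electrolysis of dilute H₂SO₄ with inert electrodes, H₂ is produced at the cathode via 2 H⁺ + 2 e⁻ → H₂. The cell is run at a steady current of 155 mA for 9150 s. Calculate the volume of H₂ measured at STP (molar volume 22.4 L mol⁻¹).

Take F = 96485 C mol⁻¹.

0.165 L

Q = I·t = 0.1550 A × 9150.0 s = 1418 C.
n(e⁻) = Q/F = 1418 / 96485 = 0.01470 mol.
2 electrons are transferred per H₂ molecule, so n(H₂) = 0.01470 / 2 = 0.007350 mol.
V = n × V_m = 0.007350 × 22.4 = 0.165 L.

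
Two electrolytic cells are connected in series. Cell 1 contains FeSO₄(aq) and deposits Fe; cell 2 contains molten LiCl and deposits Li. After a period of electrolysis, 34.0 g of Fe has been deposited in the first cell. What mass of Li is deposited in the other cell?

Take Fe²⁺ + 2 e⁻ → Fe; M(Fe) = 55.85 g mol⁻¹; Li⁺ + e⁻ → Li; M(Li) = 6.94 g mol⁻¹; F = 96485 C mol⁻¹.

8.45 g

n(Fe) = 34.0 / 55.85 = 0.6088 mol.
Since Fe²⁺ + 2 e⁻ → Fe, n(e⁻) passed = 2 × 0.6088 = 1.218 mol.
Cells in series carry the same charge, so the same 1.218 mol of electrons passes through cell 2.
Li⁺ + e⁻ → Li, so n(Li) = 1.218 / 1 = 1.218 mol.
m(Li) = 1.218 × 6.94 = 8.45 g.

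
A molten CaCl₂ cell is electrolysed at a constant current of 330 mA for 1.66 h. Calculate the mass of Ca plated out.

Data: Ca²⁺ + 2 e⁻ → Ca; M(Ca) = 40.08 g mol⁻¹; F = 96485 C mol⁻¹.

0.410 g

Q = I·t = 0.3300 A × 5976.0 s = 1972 C.
n(e⁻) = Q/F = 1972 / 96485 = 0.02044 mol.
Ca²⁺ + 2 e⁻ → Ca, so n(Ca) = n(e⁻)/2 = 0.01022 mol.
m = n·M = 0.01022 × 40.08 = 0.410 g.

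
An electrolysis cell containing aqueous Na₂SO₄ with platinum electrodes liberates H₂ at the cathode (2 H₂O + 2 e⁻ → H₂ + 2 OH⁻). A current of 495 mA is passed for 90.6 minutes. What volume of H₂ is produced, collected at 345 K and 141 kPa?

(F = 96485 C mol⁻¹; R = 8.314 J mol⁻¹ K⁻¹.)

Q = I·t = 0.4950 A × 5436.0 s = 2691 C.
n(e⁻) = Q/F = 2691 / 96485 = 0.02789 mol.
2 electrons are transferred per H₂ molecule, so n(H₂) = 0.02789 / 2 = 0.01394 mol.
V = nRT/P = (0.01394 × 8.314 × 345) / (141 × 10³ Pa) = 2.84 × 10⁻⁴ m³ = 0.284 L.

0.284 L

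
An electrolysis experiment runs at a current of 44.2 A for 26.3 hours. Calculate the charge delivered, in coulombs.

Q = I·t = 44.20 A × 94680 s = 4.18 × 10⁶ C.

4.18 × 10⁶ C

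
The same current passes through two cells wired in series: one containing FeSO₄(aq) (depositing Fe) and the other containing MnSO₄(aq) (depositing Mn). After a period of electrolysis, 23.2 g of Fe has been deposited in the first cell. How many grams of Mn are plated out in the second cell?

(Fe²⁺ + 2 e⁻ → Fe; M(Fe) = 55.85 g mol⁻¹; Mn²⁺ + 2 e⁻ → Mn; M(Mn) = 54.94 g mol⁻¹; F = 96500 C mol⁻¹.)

n(Fe) = 23.2 / 55.85 = 0.4154 mol.
Since Fe²⁺ + 2 e⁻ → Fe, n(e⁻) passed = 2 × 0.4154 = 0.8308 mol.
Cells in series carry the same charge, so the same 0.8308 mol of electrons passes through cell 2.
Mn²⁺ + 2 e⁻ → Mn, so n(Mn) = 0.8308 / 2 = 0.4154 mol.
m(Mn) = 0.4154 × 54.94 = 22.8 g.

22.8 g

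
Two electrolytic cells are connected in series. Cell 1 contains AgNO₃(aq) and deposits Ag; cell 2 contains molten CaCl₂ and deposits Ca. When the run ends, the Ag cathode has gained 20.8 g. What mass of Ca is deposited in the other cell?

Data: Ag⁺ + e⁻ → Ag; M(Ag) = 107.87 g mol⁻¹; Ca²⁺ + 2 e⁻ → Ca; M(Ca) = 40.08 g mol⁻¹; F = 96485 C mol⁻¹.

n(Ag) = 20.8 / 107.87 = 0.1928 mol.
Since Ag⁺ + e⁻ → Ag, n(e⁻) passed = 1 × 0.1928 = 0.1928 mol.
Cells in series carry the same charge, so the same 0.1928 mol of electrons passes through cell 2.
Ca²⁺ + 2 e⁻ → Ca, so n(Ca) = 0.1928 / 2 = 0.09641 mol.
m(Ca) = 0.09641 × 40.08 = 3.86 g.

3.86 g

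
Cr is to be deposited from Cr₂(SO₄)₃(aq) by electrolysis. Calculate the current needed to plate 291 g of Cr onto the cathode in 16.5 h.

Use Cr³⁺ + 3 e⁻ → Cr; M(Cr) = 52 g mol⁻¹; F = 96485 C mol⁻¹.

n(Cr) = 291 / 52 = 5.596 mol.
n(e⁻) = 3 × 5.596 = 16.79 mol.
Q = n(e⁻)·F = 16.79 × 96485 = 1620000 C.
I = Q/t = 1620000 / 59400 s = 27.3 A.

27.3 A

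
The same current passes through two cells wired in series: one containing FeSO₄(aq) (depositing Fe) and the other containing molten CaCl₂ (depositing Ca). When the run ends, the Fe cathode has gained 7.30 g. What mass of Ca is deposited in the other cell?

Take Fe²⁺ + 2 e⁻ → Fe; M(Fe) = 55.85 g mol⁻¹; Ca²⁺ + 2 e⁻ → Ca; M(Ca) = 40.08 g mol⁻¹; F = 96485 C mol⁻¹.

5.24 g

n(Fe) = 7.30 / 55.85 = 0.1307 mol.
Since Fe²⁺ + 2 e⁻ → Fe, n(e⁻) passed = 2 × 0.1307 = 0.2614 mol.
Cells in series carry the same charge, so the same 0.2614 mol of electrons passes through cell 2.
Ca²⁺ + 2 e⁻ → Ca, so n(Ca) = 0.2614 / 2 = 0.1307 mol.
m(Ca) = 0.1307 × 40.08 = 5.24 g.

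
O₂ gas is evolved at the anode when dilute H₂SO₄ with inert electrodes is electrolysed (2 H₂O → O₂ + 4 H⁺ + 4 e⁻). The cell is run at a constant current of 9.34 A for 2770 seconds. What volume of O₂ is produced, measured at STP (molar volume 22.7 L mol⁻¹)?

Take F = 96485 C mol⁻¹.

1.52 L

Q = I·t = 9.340 A × 2770.0 s = 25870 C.
n(e⁻) = Q/F = 25870 / 96485 = 0.2681 mol.
4 electrons are transferred per O₂ molecule, so n(O₂) = 0.2681 / 4 = 0.06704 mol.
V = n × V_m = 0.06704 × 22.7 = 1.52 L.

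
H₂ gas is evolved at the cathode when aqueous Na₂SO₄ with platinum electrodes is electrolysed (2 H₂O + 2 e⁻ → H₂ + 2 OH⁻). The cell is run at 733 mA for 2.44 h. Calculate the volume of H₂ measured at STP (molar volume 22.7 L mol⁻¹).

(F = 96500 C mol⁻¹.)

0.757 L

Q = I·t = 0.7330 A × 8784.0 s = 6439 C.
n(e⁻) = Q/F = 6439 / 96500 = 0.06672 mol.
2 electrons are transferred per H₂ molecule, so n(H₂) = 0.06672 / 2 = 0.03336 mol.
V = n × V_m = 0.03336 × 22.7 = 0.757 L.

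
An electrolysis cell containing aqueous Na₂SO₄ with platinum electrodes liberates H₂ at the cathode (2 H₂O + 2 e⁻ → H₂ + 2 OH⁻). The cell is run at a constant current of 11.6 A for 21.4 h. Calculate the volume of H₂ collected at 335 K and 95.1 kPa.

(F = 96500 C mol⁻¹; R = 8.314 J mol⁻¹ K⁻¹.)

Q = I·t = 11.60 A × 77040 s = 893700 C.
n(e⁻) = Q/F = 893700 / 96500 = 9.261 mol.
2 electrons are transferred per H₂ molecule, so n(H₂) = 9.261 / 2 = 4.630 mol.
V = nRT/P = (4.630 × 8.314 × 335) / (95.1 × 10³ Pa) = 0.136 m³ = 136 L.

136 L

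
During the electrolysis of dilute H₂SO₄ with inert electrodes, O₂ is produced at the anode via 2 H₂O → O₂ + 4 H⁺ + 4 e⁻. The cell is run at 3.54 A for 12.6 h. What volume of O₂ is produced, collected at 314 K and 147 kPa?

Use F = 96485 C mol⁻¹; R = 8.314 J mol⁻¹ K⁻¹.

7.39 L

Q = I·t = 3.540 A × 45360 s = 160600 C.
n(e⁻) = Q/F = 160600 / 96485 = 1.664 mol.
4 electrons are transferred per O₂ molecule, so n(O₂) = 1.664 / 4 = 0.4161 mol.
V = nRT/P = (0.4161 × 8.314 × 314) / (147 × 10³ Pa) = 0.00739 m³ = 7.39 L.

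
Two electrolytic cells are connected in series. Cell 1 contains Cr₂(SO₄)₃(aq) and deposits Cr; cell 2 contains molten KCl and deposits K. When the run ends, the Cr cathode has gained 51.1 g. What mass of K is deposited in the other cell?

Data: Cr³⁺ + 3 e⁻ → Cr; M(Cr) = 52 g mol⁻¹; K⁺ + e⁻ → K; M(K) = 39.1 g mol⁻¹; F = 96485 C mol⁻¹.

n(Cr) = 51.1 / 52 = 0.9827 mol.
Since Cr³⁺ + 3 e⁻ → Cr, n(e⁻) passed = 3 × 0.9827 = 2.948 mol.
Cells in series carry the same charge, so the same 2.948 mol of electrons passes through cell 2.
K⁺ + e⁻ → K, so n(K) = 2.948 / 1 = 2.948 mol.
m(K) = 2.948 × 39.1 = 115 g.

115 g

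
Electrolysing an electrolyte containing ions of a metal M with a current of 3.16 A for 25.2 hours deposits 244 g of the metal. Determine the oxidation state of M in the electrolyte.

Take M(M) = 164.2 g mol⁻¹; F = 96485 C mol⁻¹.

+2

Q = I·t = 3.160 A × 90720 s = 286700 C, so n(e⁻) = 286700/96485 = 2.971 mol.
n(M) deposited = 244 / 164.2 = 1.486 mol.
Electrons per atom = n(e⁻)/n(M) = 2.971 / 1.486 = 2.00 ≈ 2, so the ion is M²⁺.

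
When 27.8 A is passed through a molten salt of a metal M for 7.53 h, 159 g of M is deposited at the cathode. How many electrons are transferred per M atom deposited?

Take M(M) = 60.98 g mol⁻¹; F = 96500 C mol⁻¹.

Q = I·t = 27.80 A × 27108 s = 753600 C, so n(e⁻) = 753600/96500 = 7.809 mol.
n(M) deposited = 159 / 60.98 = 2.607 mol.
Electrons per atom = n(e⁻)/n(M) = 7.809 / 2.607 = 3.00 ≈ 3, so the ion is M³⁺.

3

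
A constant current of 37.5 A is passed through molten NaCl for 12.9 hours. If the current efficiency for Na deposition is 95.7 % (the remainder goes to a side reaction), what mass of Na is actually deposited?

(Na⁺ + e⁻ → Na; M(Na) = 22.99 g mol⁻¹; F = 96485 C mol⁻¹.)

397 g

Q = I·t = 37.50 × 46440 = 1742000 C.
n(e⁻) = 1742000/96485 = 18.05 mol; theoretically n(Na) = 18.05/1 = 18.05 mol, m_theo = 415.0 g.
At 95.7 % efficiency, m_actual = 0.957 × 415.0 = 397 g.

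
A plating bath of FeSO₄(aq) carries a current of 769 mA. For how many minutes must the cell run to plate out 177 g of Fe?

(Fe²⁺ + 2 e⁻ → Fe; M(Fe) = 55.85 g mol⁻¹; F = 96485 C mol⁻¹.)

13300 min

n(Fe) = m/M = 177 / 55.85 = 3.169 mol.
Each Fe atom requires 2 electrons, so n(e⁻) = 2 × 3.169 = 6.338 mol.
Q = n(e⁻)·F = 6.338 × 96485 = 611600 C.
t = Q/I = 611600 / 0.7690 A = 795300 s = 13300 min.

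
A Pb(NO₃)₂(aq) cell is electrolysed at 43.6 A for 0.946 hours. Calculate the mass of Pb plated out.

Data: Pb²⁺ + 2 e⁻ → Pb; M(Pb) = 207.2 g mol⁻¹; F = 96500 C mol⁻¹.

Q = I·t = 43.60 A × 3405.6 s = 148500 C.
n(e⁻) = Q/F = 148500 / 96500 = 1.539 mol.
Pb²⁺ + 2 e⁻ → Pb, so n(Pb) = n(e⁻)/2 = 0.7693 mol.
m = n·M = 0.7693 × 207.2 = 159 g.

159 g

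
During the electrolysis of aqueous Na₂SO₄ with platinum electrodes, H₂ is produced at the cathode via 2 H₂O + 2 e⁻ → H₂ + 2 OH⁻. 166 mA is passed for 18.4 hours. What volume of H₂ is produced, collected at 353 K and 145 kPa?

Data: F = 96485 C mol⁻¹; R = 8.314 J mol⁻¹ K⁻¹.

Q = I·t = 0.1660 A × 66240 s = 11000 C.
n(e⁻) = Q/F = 11000 / 96485 = 0.1140 mol.
2 electrons are transferred per H₂ molecule, so n(H₂) = 0.1140 / 2 = 0.05698 mol.
V = nRT/P = (0.05698 × 8.314 × 353) / (145 × 10³ Pa) = 0.00115 m³ = 1.15 L.

1.15 L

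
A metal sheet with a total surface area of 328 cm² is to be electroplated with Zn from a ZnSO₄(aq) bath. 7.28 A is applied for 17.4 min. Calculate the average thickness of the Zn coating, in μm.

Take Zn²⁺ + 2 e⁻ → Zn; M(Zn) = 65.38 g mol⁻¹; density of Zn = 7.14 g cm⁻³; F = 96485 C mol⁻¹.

Q = I·t = 7.280 × 1044.0 = 7600 C; n(e⁻) = 0.07877 mol.
n(Zn) = n(e⁻)/2 = 0.03939 mol, so m = 0.03939 × 65.38 = 2.575 g.
Volume = m/ρ = 2.575 / 7.14 = 0.3607 cm³.
Thickness = V/A = 0.3607 / 328 = 0.00110 cm = 11.0 μm.

11.0 μm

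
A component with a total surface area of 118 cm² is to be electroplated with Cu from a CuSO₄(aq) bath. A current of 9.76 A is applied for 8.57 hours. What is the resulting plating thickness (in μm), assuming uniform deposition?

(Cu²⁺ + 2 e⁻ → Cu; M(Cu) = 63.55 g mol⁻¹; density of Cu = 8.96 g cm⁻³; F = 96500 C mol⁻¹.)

938 μm

Q = I·t = 9.760 × 30852 = 301100 C; n(e⁻) = 3.120 mol.
n(Cu) = n(e⁻)/2 = 1.560 mol, so m = 1.560 × 63.55 = 99.15 g.
Volume = m/ρ = 99.15 / 8.96 = 11.07 cm³.
Thickness = V/A = 11.07 / 118 = 0.0938 cm = 938 μm.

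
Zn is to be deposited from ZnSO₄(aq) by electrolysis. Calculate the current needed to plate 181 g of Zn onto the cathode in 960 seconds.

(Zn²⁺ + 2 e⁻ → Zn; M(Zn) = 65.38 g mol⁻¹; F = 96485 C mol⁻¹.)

556 A

n(Zn) = 181 / 65.38 = 2.768 mol.
n(e⁻) = 2 × 2.768 = 5.537 mol.
Q = n(e⁻)·F = 5.537 × 96485 = 534200 C.
I = Q/t = 534200 / 960.00 s = 556 A.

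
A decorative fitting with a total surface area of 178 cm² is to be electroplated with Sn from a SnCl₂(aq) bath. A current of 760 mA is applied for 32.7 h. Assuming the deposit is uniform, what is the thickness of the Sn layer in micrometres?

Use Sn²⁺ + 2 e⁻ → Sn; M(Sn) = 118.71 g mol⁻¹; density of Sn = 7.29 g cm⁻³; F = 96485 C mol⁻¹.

Q = I·t = 0.7600 × 117720 = 89470 C; n(e⁻) = 0.9273 mol.
n(Sn) = n(e⁻)/2 = 0.4636 mol, so m = 0.4636 × 118.71 = 55.04 g.
Volume = m/ρ = 55.04 / 7.29 = 7.550 cm³.
Thickness = V/A = 7.550 / 178 = 0.0424 cm = 424 μm.

424 μm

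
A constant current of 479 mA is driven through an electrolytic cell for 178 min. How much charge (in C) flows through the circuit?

Q = I·t = 0.4790 A × 10680 s = 5120 C.

5120 C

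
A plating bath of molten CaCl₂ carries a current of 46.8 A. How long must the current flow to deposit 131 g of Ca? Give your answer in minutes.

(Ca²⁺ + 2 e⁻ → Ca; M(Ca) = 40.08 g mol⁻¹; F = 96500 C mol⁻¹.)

n(Ca) = m/M = 131 / 40.08 = 3.268 mol.
Each Ca atom requires 2 electrons, so n(e⁻) = 2 × 3.268 = 6.537 mol.
Q = n(e⁻)·F = 6.537 × 96500 = 630800 C.
t = Q/I = 630800 / 46.80 A = 13480 s = 225 min.

225 min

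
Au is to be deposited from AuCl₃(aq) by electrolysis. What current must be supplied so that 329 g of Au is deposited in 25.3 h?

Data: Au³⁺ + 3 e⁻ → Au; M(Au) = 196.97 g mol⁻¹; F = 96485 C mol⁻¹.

5.31 A

n(Au) = 329 / 196.97 = 1.670 mol.
n(e⁻) = 3 × 1.670 = 5.011 mol.
Q = n(e⁻)·F = 5.011 × 96485 = 483500 C.
I = Q/t = 483500 / 91080 s = 5.31 A.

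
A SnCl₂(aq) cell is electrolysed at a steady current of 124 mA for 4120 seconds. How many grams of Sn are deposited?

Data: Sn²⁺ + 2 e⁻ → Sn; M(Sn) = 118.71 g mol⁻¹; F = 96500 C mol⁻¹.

0.314 g

Q = I·t = 0.1240 A × 4120.0 s = 510.9 C.
n(e⁻) = Q/F = 510.9 / 96500 = 0.005294 mol.
Sn²⁺ + 2 e⁻ → Sn, so n(Sn) = n(e⁻)/2 = 0.002647 mol.
m = n·M = 0.002647 × 118.71 = 0.314 g.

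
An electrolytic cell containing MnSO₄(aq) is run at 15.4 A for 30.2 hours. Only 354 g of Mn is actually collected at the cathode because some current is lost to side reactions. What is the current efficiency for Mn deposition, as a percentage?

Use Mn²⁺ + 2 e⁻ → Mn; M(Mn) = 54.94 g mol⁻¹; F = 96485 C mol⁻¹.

74.3 %

Q = I·t = 15.40 × 108720 = 1674000 C; n(e⁻) = 1674000/96485 = 17.35 mol.
Theoretical n(Mn) = n(e⁻)/2 = 8.676 mol, i.e. m_theo = 8.676 × 54.94 = 476.7 g.
Efficiency = m_actual / m_theo = 354 / 476.7 = 74.3 %.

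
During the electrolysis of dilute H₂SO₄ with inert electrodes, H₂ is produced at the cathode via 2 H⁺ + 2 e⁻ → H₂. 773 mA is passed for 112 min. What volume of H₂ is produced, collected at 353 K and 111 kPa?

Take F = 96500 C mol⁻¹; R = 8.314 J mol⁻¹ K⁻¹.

0.712 L

Q = I·t = 0.7730 A × 6720.0 s = 5195 C.
n(e⁻) = Q/F = 5195 / 96500 = 0.05383 mol.
2 electrons are transferred per H₂ molecule, so n(H₂) = 0.05383 / 2 = 0.02691 mol.
V = nRT/P = (0.02691 × 8.314 × 353) / (111 × 10³ Pa) = 7.12 × 10⁻⁴ m³ = 0.712 L.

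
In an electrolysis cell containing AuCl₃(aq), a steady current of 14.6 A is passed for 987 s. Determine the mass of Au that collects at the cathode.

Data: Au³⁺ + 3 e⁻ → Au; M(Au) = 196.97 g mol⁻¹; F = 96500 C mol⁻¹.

9.80 g

Q = I·t = 14.60 A × 987.00 s = 14410 C.
n(e⁻) = Q/F = 14410 / 96500 = 0.1493 mol.
Au³⁺ + 3 e⁻ → Au, so n(Au) = n(e⁻)/3 = 0.04978 mol.
m = n·M = 0.04978 × 196.97 = 9.80 g.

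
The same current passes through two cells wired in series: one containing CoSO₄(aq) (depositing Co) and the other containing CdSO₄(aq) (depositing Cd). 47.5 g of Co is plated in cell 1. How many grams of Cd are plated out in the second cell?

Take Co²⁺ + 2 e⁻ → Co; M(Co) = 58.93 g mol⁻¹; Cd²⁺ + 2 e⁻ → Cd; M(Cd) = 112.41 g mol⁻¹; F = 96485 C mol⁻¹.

90.6 g

n(Co) = 47.5 / 58.93 = 0.8060 mol.
Since Co²⁺ + 2 e⁻ → Co, n(e⁻) passed = 2 × 0.8060 = 1.612 mol.
Cells in series carry the same charge, so the same 1.612 mol of electrons passes through cell 2.
Cd²⁺ + 2 e⁻ → Cd, so n(Cd) = 1.612 / 2 = 0.8060 mol.
m(Cd) = 0.8060 × 112.41 = 90.6 g.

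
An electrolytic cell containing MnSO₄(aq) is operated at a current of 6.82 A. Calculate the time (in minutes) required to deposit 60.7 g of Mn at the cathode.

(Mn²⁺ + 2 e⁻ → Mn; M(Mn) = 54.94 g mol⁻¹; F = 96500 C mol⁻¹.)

521 min

n(Mn) = m/M = 60.7 / 54.94 = 1.105 mol.
Each Mn atom requires 2 electrons, so n(e⁻) = 2 × 1.105 = 2.210 mol.
Q = n(e⁻)·F = 2.210 × 96500 = 213200 C.
t = Q/I = 213200 / 6.820 A = 31270 s = 521 min.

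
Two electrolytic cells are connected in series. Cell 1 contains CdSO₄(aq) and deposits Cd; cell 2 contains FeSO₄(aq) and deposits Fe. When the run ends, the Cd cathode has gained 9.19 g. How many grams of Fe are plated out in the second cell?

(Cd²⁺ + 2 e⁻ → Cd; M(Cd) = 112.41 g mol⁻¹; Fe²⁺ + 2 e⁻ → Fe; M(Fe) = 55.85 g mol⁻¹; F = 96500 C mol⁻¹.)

4.57 g

n(Cd) = 9.19 / 112.41 = 0.08175 mol.
Since Cd²⁺ + 2 e⁻ → Cd, n(e⁻) passed = 2 × 0.08175 = 0.1635 mol.
Cells in series carry the same charge, so the same 0.1635 mol of electrons passes through cell 2.
Fe²⁺ + 2 e⁻ → Fe, so n(Fe) = 0.1635 / 2 = 0.08175 mol.
m(Fe) = 0.08175 × 55.85 = 4.57 g.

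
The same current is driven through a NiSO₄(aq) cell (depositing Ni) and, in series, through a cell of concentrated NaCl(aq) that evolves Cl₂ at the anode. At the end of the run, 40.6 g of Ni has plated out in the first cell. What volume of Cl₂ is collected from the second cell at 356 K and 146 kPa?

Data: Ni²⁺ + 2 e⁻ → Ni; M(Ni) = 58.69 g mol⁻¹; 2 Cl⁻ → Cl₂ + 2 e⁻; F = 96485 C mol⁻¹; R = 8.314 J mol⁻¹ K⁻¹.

n(Ni) = 40.6 / 58.69 = 0.6918 mol, so n(e⁻) = 2 × 0.6918 = 1.384 mol.
The cells are in series, so the same 1.384 mol of electrons passes through the second cell.
2 Cl⁻ → Cl₂ + 2 e⁻ — 2 mol e⁻ per mol Cl₂, so n(Cl₂) = 1.384/2 = 0.6918 mol.
V = nRT/P = (0.6918 × 8.314 × 356) / (146 × 10³) = 0.0140 m³ = 14.0 L.

14.0 L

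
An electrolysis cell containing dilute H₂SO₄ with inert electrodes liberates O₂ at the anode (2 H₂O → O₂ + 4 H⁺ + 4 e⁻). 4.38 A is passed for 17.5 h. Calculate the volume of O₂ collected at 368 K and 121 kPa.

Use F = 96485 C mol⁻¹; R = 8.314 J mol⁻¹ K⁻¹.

Q = I·t = 4.380 A × 63000 s = 275900 C.
n(e⁻) = Q/F = 275900 / 96485 = 2.860 mol.
4 electrons are transferred per O₂ molecule, so n(O₂) = 2.860 / 4 = 0.7150 mol.
V = nRT/P = (0.7150 × 8.314 × 368) / (121 × 10³ Pa) = 0.0181 m³ = 18.1 L.

18.1 L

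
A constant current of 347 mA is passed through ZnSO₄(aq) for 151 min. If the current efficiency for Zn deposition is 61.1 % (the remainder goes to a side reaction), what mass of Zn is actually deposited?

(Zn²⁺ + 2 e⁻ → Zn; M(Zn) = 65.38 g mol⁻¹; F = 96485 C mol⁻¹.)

Q = I·t = 0.3470 × 9060.0 = 3144 C.
n(e⁻) = 3144/96485 = 0.03258 mol; theoretically n(Zn) = 0.03258/2 = 0.01629 mol, m_theo = 1.065 g.
At 61.1 % efficiency, m_actual = 0.611 × 1.065 = 0.651 g.

0.651 g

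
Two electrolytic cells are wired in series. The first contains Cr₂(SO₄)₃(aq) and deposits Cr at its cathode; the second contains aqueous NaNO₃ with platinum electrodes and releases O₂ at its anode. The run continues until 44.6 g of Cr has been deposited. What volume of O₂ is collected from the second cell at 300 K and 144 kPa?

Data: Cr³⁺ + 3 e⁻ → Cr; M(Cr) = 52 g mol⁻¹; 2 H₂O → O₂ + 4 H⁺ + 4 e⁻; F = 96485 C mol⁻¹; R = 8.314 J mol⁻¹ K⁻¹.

11.1 L

n(Cr) = 44.6 / 52 = 0.8577 mol, so n(e⁻) = 3 × 0.8577 = 2.573 mol.
The cells are in series, so the same 2.573 mol of electrons passes through the second cell.
2 H₂O → O₂ + 4 H⁺ + 4 e⁻ — 4 mol e⁻ per mol O₂, so n(O₂) = 2.573/4 = 0.6433 mol.
V = nRT/P = (0.6433 × 8.314 × 300) / (144 × 10³) = 0.0111 m³ = 11.1 L.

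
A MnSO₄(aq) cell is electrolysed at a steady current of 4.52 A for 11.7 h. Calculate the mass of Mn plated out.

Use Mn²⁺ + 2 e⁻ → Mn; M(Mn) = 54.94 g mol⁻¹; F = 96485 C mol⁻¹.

Q = I·t = 4.520 A × 42120 s = 190400 C.
n(e⁻) = Q/F = 190400 / 96485 = 1.973 mol.
Mn²⁺ + 2 e⁻ → Mn, so n(Mn) = n(e⁻)/2 = 0.9866 mol.
m = n·M = 0.9866 × 54.94 = 54.2 g.

54.2 g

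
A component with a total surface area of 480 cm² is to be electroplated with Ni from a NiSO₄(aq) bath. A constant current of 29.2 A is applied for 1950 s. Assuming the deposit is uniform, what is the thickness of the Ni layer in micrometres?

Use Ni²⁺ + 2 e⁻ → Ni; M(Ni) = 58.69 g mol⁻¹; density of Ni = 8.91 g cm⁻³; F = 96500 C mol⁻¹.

40.5 μm

Q = I·t = 29.20 × 1950.0 = 56940 C; n(e⁻) = 0.5901 mol.
n(Ni) = n(e⁻)/2 = 0.2950 mol, so m = 0.2950 × 58.69 = 17.32 g.
Volume = m/ρ = 17.32 / 8.91 = 1.943 cm³.
Thickness = V/A = 1.943 / 480 = 0.00405 cm = 40.5 μm.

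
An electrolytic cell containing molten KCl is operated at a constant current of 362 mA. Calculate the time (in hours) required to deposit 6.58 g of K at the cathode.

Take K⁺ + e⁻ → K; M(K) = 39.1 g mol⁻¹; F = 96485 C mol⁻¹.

n(K) = m/M = 6.58 / 39.1 = 0.1683 mol.
Each K atom requires 1 electron, so n(e⁻) = 1 × 0.1683 = 0.1683 mol.
Q = n(e⁻)·F = 0.1683 × 96485 = 16240 C.
t = Q/I = 16240 / 0.3620 A = 44850 s = 12.5 h.

12.5 h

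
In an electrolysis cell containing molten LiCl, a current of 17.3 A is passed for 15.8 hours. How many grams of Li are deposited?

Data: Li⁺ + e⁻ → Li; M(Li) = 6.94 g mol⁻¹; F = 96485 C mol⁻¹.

70.8 g

Q = I·t = 17.30 A × 56880 s = 984000 C.
n(e⁻) = Q/F = 984000 / 96485 = 10.20 mol.
Li⁺ + e⁻ → Li, so n(Li) = n(e⁻)/1 = 10.20 mol.
m = n·M = 10.20 × 6.94 = 70.8 g.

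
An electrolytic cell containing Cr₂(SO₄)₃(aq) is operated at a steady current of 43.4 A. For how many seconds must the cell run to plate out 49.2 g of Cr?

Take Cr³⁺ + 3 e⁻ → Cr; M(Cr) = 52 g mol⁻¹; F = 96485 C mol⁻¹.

n(Cr) = m/M = 49.2 / 52 = 0.9462 mol.
Each Cr atom requires 3 electrons, so n(e⁻) = 3 × 0.9462 = 2.838 mol.
Q = n(e⁻)·F = 2.838 × 96485 = 273900 C.
t = Q/I = 273900 / 43.40 A = 6310 s.

6310 s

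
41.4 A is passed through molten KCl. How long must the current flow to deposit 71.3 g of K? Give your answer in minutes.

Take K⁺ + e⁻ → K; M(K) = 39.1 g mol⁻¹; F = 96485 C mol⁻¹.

70.8 min

n(K) = m/M = 71.3 / 39.1 = 1.824 mol.
Each K atom requires 1 electron, so n(e⁻) = 1 × 1.824 = 1.824 mol.
Q = n(e⁻)·F = 1.824 × 96485 = 175900 C.
t = Q/I = 175900 / 41.40 A = 4250 s = 70.8 min.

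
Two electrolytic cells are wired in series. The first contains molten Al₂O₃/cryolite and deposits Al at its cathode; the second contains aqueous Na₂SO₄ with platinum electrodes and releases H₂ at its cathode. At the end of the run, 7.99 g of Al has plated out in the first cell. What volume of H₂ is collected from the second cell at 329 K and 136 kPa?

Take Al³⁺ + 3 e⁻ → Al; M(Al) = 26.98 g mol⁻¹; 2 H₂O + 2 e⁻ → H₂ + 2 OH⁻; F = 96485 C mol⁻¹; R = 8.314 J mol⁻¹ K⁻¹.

8.93 L

n(Al) = 7.99 / 26.98 = 0.2961 mol, so n(e⁻) = 3 × 0.2961 = 0.8884 mol.
The cells are in series, so the same 0.8884 mol of electrons passes through the second cell.
2 H₂O + 2 e⁻ → H₂ + 2 OH⁻ — 2 mol e⁻ per mol H₂, so n(H₂) = 0.8884/2 = 0.4442 mol.
V = nRT/P = (0.4442 × 8.314 × 329) / (136 × 10³) = 0.00893 m³ = 8.93 L.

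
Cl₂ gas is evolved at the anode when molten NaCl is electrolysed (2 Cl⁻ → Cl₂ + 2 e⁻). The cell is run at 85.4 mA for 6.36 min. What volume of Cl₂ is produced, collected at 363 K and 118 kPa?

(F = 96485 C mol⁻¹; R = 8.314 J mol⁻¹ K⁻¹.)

Q = I·t = 0.08540 A × 381.60 s = 32.59 C.
n(e⁻) = Q/F = 32.59 / 96485 = 0.0003378 mol.
2 electrons are transferred per Cl₂ molecule, so n(Cl₂) = 0.0003378 / 2 = 0.0001689 mol.
V = nRT/P = (0.0001689 × 8.314 × 363) / (118 × 10³ Pa) = 4.32 × 10⁻⁶ m³ = 0.00432 L.

0.00432 L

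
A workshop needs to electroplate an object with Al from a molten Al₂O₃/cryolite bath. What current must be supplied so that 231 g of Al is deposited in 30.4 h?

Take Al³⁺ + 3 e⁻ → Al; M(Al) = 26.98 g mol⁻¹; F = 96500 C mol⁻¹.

n(Al) = 231 / 26.98 = 8.562 mol.
n(e⁻) = 3 × 8.562 = 25.69 mol.
Q = n(e⁻)·F = 25.69 × 96500 = 2479000 C.
I = Q/t = 2479000 / 109440 s = 22.6 A.

22.6 A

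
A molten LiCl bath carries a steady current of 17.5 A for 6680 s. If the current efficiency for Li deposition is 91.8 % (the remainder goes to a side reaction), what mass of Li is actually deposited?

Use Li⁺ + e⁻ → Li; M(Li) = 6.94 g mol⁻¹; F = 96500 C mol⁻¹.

Q = I·t = 17.50 × 6680.0 = 116900 C.
n(e⁻) = 116900/96500 = 1.211 mol; theoretically n(Li) = 1.211/1 = 1.211 mol, m_theo = 8.407 g.
At 91.8 % efficiency, m_actual = 0.918 × 8.407 = 7.72 g.

7.72 g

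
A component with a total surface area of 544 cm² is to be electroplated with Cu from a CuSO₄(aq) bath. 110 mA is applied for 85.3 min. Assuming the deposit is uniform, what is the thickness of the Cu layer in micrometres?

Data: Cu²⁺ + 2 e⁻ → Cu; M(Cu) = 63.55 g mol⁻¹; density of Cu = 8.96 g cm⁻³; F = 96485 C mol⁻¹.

0.380 μm

Q = I·t = 0.1100 × 5118.0 = 563.0 C; n(e⁻) = 0.005835 mol.
n(Cu) = n(e⁻)/2 = 0.002917 mol, so m = 0.002917 × 63.55 = 0.1854 g.
Volume = m/ρ = 0.1854 / 8.96 = 0.02069 cm³.
Thickness = V/A = 0.02069 / 544 = 3.80 × 10⁻⁵ cm = 0.380 μm.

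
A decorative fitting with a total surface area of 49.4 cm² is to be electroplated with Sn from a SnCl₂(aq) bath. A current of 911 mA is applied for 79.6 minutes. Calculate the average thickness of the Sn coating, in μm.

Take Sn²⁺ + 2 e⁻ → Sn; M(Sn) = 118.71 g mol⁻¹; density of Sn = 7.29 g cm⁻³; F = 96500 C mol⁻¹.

Q = I·t = 0.9110 × 4776.0 = 4351 C; n(e⁻) = 0.04509 mol.
n(Sn) = n(e⁻)/2 = 0.02254 mol, so m = 0.02254 × 118.71 = 2.676 g.
Volume = m/ρ = 2.676 / 7.29 = 0.3671 cm³.
Thickness = V/A = 0.3671 / 49.4 = 0.00743 cm = 74.3 μm.

74.3 μm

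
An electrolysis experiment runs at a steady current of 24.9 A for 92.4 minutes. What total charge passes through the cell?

Q = I·t = 24.90 A × 5544.0 s = 1.38 × 10⁵ C.

1.38 × 10⁵ C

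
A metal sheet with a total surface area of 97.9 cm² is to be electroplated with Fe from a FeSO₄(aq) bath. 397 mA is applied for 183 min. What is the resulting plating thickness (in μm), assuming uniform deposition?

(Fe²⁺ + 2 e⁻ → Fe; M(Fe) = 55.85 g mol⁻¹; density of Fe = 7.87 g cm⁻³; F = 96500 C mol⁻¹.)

Q = I·t = 0.3970 × 10980 = 4359 C; n(e⁻) = 0.04517 mol.
n(Fe) = n(e⁻)/2 = 0.02259 mol, so m = 0.02259 × 55.85 = 1.261 g.
Volume = m/ρ = 1.261 / 7.87 = 0.1603 cm³.
Thickness = V/A = 0.1603 / 97.9 = 0.00164 cm = 16.4 μm.

16.4 μm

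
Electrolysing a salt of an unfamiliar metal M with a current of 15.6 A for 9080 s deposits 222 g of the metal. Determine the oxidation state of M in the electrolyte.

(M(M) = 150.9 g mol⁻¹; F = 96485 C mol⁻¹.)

+1

Q = I·t = 15.60 A × 9080.0 s = 141600 C, so n(e⁻) = 141600/96485 = 1.468 mol.
n(M) deposited = 222 / 150.9 = 1.471 mol.
Electrons per atom = n(e⁻)/n(M) = 1.468 / 1.471 = 0.998 ≈ 1, so the ion is M⁺.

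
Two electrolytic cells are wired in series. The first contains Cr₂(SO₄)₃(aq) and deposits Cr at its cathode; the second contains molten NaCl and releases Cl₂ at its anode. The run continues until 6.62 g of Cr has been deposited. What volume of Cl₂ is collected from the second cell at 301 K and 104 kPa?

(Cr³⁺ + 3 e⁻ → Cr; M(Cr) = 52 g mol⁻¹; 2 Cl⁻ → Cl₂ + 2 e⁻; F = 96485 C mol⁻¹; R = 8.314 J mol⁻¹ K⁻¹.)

4.60 L

n(Cr) = 6.62 / 52 = 0.1273 mol, so n(e⁻) = 3 × 0.1273 = 0.3819 mol.
The cells are in series, so the same 0.3819 mol of electrons passes through the second cell.
2 Cl⁻ → Cl₂ + 2 e⁻ — 2 mol e⁻ per mol Cl₂, so n(Cl₂) = 0.3819/2 = 0.1910 mol.
V = nRT/P = (0.1910 × 8.314 × 301) / (104 × 10³) = 0.00460 m³ = 4.60 L.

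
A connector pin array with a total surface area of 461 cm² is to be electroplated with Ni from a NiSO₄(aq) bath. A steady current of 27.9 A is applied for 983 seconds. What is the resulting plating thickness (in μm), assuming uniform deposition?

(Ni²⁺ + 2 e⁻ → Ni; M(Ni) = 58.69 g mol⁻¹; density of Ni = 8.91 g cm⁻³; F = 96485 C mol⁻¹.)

Q = I·t = 27.90 × 983.00 = 27430 C; n(e⁻) = 0.2842 mol.
n(Ni) = n(e⁻)/2 = 0.1421 mol, so m = 0.1421 × 58.69 = 8.341 g.
Volume = m/ρ = 8.341 / 8.91 = 0.9362 cm³.
Thickness = V/A = 0.9362 / 461 = 0.00203 cm = 20.3 μm.

20.3 μm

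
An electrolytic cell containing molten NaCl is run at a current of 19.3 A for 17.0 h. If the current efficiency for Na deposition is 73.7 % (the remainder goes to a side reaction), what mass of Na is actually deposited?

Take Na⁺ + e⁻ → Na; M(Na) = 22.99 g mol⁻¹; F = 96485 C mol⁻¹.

207 g

Q = I·t = 19.30 × 61200 = 1181000 C.
n(e⁻) = 1181000/96485 = 12.24 mol; theoretically n(Na) = 12.24/1 = 12.24 mol, m_theo = 281.4 g.
At 73.7 % efficiency, m_actual = 0.737 × 281.4 = 207 g.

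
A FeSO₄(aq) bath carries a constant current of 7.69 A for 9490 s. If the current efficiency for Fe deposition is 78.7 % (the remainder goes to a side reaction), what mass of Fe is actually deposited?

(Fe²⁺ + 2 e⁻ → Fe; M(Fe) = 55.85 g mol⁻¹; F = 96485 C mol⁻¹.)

16.6 g

Q = I·t = 7.690 × 9490.0 = 72980 C.
n(e⁻) = 72980/96485 = 0.7564 mol; theoretically n(Fe) = 0.7564/2 = 0.3782 mol, m_theo = 21.12 g.
At 78.7 % efficiency, m_actual = 0.787 × 21.12 = 16.6 g.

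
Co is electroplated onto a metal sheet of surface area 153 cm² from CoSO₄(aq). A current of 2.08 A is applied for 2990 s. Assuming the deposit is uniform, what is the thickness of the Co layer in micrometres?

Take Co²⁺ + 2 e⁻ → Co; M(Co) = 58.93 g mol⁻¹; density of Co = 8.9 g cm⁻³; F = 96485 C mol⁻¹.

Q = I·t = 2.080 × 2990.0 = 6219 C; n(e⁻) = 0.06446 mol.
n(Co) = n(e⁻)/2 = 0.03223 mol, so m = 0.03223 × 58.93 = 1.899 g.
Volume = m/ρ = 1.899 / 8.9 = 0.2134 cm³.
Thickness = V/A = 0.2134 / 153 = 0.00139 cm = 13.9 μm.

13.9 μm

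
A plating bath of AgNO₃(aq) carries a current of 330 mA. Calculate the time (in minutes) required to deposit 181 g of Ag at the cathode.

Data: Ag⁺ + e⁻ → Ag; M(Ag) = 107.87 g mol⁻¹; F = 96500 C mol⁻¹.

8180 min

n(Ag) = m/M = 181 / 107.87 = 1.678 mol.
Each Ag atom requires 1 electron, so n(e⁻) = 1 × 1.678 = 1.678 mol.
Q = n(e⁻)·F = 1.678 × 96500 = 161900 C.
t = Q/I = 161900 / 0.3300 A = 490700 s = 8180 min.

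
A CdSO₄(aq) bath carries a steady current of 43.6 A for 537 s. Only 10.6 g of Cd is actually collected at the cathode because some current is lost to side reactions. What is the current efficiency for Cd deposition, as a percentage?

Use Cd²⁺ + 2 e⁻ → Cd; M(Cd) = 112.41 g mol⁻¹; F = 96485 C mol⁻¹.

77.7 %

Q = I·t = 43.60 × 537.00 = 23410 C; n(e⁻) = 23410/96485 = 0.2427 mol.
Theoretical n(Cd) = n(e⁻)/2 = 0.1213 mol, i.e. m_theo = 0.1213 × 112.41 = 13.64 g.
Efficiency = m_actual / m_theo = 10.6 / 13.64 = 77.7 %.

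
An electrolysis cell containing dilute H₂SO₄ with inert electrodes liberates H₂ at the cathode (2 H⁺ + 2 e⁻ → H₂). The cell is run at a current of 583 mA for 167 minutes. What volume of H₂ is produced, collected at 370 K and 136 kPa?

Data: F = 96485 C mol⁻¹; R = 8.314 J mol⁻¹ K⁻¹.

Q = I·t = 0.5830 A × 10020 s = 5842 C.
n(e⁻) = Q/F = 5842 / 96485 = 0.06054 mol.
2 electrons are transferred per H₂ molecule, so n(H₂) = 0.06054 / 2 = 0.03027 mol.
V = nRT/P = (0.03027 × 8.314 × 370) / (136 × 10³ Pa) = 6.85 × 10⁻⁴ m³ = 0.685 L.

0.685 L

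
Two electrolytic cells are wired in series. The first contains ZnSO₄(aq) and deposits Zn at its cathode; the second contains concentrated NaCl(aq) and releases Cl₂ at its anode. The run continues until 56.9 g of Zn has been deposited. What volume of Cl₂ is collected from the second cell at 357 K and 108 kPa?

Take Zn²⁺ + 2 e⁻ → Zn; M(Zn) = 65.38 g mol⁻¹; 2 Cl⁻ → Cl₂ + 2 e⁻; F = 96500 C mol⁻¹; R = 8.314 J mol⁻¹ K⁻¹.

23.9 L

n(Zn) = 56.9 / 65.38 = 0.8703 mol, so n(e⁻) = 2 × 0.8703 = 1.741 mol.
The cells are in series, so the same 1.741 mol of electrons passes through the second cell.
2 Cl⁻ → Cl₂ + 2 e⁻ — 2 mol e⁻ per mol Cl₂, so n(Cl₂) = 1.741/2 = 0.8703 mol.
V = nRT/P = (0.8703 × 8.314 × 357) / (108 × 10³) = 0.0239 m³ = 23.9 L.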